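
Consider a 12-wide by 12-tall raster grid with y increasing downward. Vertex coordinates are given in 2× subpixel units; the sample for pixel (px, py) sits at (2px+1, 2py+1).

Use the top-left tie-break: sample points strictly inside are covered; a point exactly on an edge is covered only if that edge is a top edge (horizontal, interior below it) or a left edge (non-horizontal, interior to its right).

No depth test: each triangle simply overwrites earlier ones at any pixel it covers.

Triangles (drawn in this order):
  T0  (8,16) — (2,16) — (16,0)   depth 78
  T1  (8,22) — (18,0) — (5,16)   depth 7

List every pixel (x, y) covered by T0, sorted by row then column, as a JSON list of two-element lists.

T0:
  2·area = 96
  edge (8, 16)→(2, 16): d=(-6,0) right/bottom  bias=-1
  edge (2, 16)→(16, 0): d=(14,-16) top-left  bias=+0
  edge (16, 0)→(8, 16): d=(-8,16) right/bottom  bias=-1
    (6,2)@(13, 5): e=[66,22,8] → X
    (7,2)@(15, 5): e=[66,54,-24] → .
    (5,3)@(11, 7): e=[54,18,24] → X
    (6,3)@(13, 7): e=[54,50,-8] → .
    (4,4)@(9, 9): e=[42,14,40] → X
    (6,4)@(13, 9): e=[42,78,-24] → .
    (3,5)@(7, 11): e=[30,10,56] → X
    (5,5)@(11, 11): e=[30,74,-8] → .
    (2,6)@(5, 13): e=[18,6,72] → X
    (5,6)@(11, 13): e=[18,102,-24] → .
    (1,7)@(3, 15): e=[6,2,88] → X
    (4,7)@(9, 15): e=[6,98,-8] → .
  covered (12 px):
    . . . . . . . . . . . .
    . . . . . . . . . . . .
    . . . . . . X . . . . .
    . . . . . X . . . . . .
    . . . . X X . . . . . .
    . . . X X . . . . . . .
    . . X X X . . . . . . .
    . X X X . . . . . . . .
    . . . . . . . . . . . .
    . . . . . . . . . . . .
    . . . . . . . . . . . .
    . . . . . . . . . . . .
T1:
  2·area = 126  (B↔C swapped to make it positive)
  edge (8, 22)→(5, 16): d=(-3,-6) top-left  bias=+0
  edge (5, 16)→(18, 0): d=(13,-16) top-left  bias=+0
  edge (18, 0)→(8, 22): d=(-10,22) right/bottom  bias=-1
    (7,2)@(15, 5): e=[93,17,16] → X
    (8,2)@(17, 5): e=[105,49,-28] → .
    (6,3)@(13, 7): e=[75,11,40] → X
    (7,3)@(15, 7): e=[87,43,-4] → .
    (5,4)@(11, 9): e=[57,5,64] → X
    (7,4)@(15, 9): e=[81,69,-24] → .
    (5,5)@(11, 11): e=[51,31,44] → X
    (6,5)@(13, 11): e=[63,63,0] → .  [on edge]
    (4,6)@(9, 13): e=[33,25,68] → X
    (6,6)@(13, 13): e=[57,89,-20] → .
    (3,7)@(7, 15): e=[15,19,92] → X
    (6,7)@(13, 15): e=[51,115,-40] → .
  covered (14 px):
    . . . . . . . . . . . .
    . . . . . . . . . . . .
    . . . . . . . X . . . .
    . . . . . . X . . . . .
    . . . . . X X . . . . .
    . . . . . X . . . . . .
    . . . . X X . . . . . .
    . . . X X X . . . . . .
    . . . X X . . . . . . .
    . . . X X . . . . . . .
    . . . . . . . . . . . .
    . . . . . . . . . . . .

Final: [[6,2],[5,3],[4,4],[5,4],[3,5],[4,5],[2,6],[3,6],[4,6],[1,7],[2,7],[3,7]]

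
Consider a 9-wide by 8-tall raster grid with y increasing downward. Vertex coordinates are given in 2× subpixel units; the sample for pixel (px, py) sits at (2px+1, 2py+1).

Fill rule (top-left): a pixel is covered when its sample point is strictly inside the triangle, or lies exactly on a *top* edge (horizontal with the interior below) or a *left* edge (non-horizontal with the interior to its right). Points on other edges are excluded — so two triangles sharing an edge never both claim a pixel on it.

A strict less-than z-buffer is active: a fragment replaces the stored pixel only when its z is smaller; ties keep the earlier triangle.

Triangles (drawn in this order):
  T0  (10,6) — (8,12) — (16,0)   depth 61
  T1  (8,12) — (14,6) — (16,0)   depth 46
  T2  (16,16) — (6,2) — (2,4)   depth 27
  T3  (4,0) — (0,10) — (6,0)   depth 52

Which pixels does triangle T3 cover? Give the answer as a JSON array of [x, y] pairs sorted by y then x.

T0:
  2·area = 24  (B↔C swapped to make it positive)
  edge (10, 6)→(16, 0): d=(6,-6) top-left  bias=+0
  edge (16, 0)→(8, 12): d=(-8,12) right/bottom  bias=-1
  edge (8, 12)→(10, 6): d=(2,-6) top-left  bias=+0
    (7,0)@(15, 1): e=[0,4,20] → X  [on edge]
    (8,0)@(17, 1): e=[12,-20,32] → .
    (5,1)@(11, 3): e=[-12,36,0] → .  [on edge]
    (6,1)@(13, 3): e=[0,12,12] → X  [on edge]
    (7,1)@(15, 3): e=[12,-12,24] → .
    (5,2)@(11, 5): e=[0,20,4] → X  [on edge]
    (6,2)@(13, 5): e=[12,-4,16] → .
    (4,3)@(9, 7): e=[0,28,-4] → .  [on edge]
    (5,3)@(11, 7): e=[12,4,8] → X
    (6,3)@(13, 7): e=[24,-20,20] → .
    (3,4)@(7, 9): e=[0,36,-12] → .  [on edge]
    (4,4)@(9, 9): e=[12,12,0] → X  [on edge]
    (2,5)@(5, 11): e=[0,44,-20] → .  [on edge]
    (1,6)@(3, 13): e=[0,52,-28] → .  [on edge]
    (0,7)@(1, 15): e=[0,60,-36] → .  [on edge]
    (3,7)@(7, 15): e=[36,-12,0] → .  [on edge]
  covered (5 px):
    . . . . . . . X .
    . . . . . . X . .
    . . . . . X . . .
    . . . . . X . . .
    . . . . X . . . .
    . . . . . . . . .
    . . . . . . . . .
    . . . . . . . . .
T1:
  2·area = 24  (B↔C swapped to make it positive)
  edge (8, 12)→(16, 0): d=(8,-12) top-left  bias=+0
  edge (16, 0)→(14, 6): d=(-2,6) right/bottom  bias=-1
  edge (14, 6)→(8, 12): d=(-6,6) right/bottom  bias=-1
    (7,1)@(15, 3): e=[12,0,12] → .  [on edge]
    (8,1)@(17, 3): e=[36,-12,0] → .  [on edge]
    (6,2)@(13, 5): e=[4,8,12] → X
    (7,2)@(15, 5): e=[28,-4,0] → .  [on edge]
    (6,3)@(13, 7): e=[20,4,0] → .  [on edge]
    (5,4)@(11, 9): e=[12,12,0] → .  [on edge]
    (6,4)@(13, 9): e=[36,0,-12] → .  [on edge]
    (4,5)@(9, 11): e=[4,20,0] → .  [on edge]
    (3,6)@(7, 13): e=[-4,28,0] → .  [on edge]
    (2,7)@(5, 15): e=[-12,36,0] → .  [on edge]
    (5,7)@(11, 15): e=[60,0,-36] → .  [on edge]
  covered (1 px):
    . . . . . . . . .
    . . . . . . . . .
    . . . . . . X . .
    . . . . . . . . .
    . . . . . . . . .
    . . . . . . . . .
    . . . . . . . . .
    . . . . . . . . .
T2:
  2·area = 76  (B↔C swapped to make it positive)
  edge (16, 16)→(2, 4): d=(-14,-12) top-left  bias=+0
  edge (2, 4)→(6, 2): d=(4,-2) top-left  bias=+0
  edge (6, 2)→(16, 16): d=(10,14) right/bottom  bias=-1
    (2,1)@(5, 3): e=[50,2,24] → X
    (3,1)@(7, 3): e=[74,6,-4] → .
    (2,2)@(5, 5): e=[22,10,44] → X
    (3,2)@(7, 5): e=[46,14,16] → X
    (4,2)@(9, 5): e=[70,18,-12] → .
    (2,3)@(5, 7): e=[-6,18,64] → .
    (3,3)@(7, 7): e=[18,22,36] → X
    (4,3)@(9, 7): e=[42,26,8] → X
    (5,3)@(11, 7): e=[66,30,-20] → .
    (3,4)@(7, 9): e=[-10,30,56] → .
    (4,4)@(9, 9): e=[14,34,28] → X
    (5,4)@(11, 9): e=[38,38,0] → .  [on edge]
  covered (9 px):
    . . . . . . . . .
    . . X . . . . . .
    . . X X . . . . .
    . . . X X . . . .
    . . . . X . . . .
    . . . . . X . . .
    . . . . . . X . .
    . . . . . . . X .
T3:
  2·area = 20  (B↔C swapped to make it positive)
  edge (4, 0)→(6, 0): d=(2,0) top-left  bias=+0
  edge (6, 0)→(0, 10): d=(-6,10) right/bottom  bias=-1
  edge (0, 10)→(4, 0): d=(4,-10) top-left  bias=+0
    (2,0)@(5, 1): e=[2,4,14] → X
    (3,0)@(7, 1): e=[2,-16,34] → .
    (1,1)@(3, 3): e=[6,12,2] → X
    (2,1)@(5, 3): e=[6,-8,22] → .
    (1,2)@(3, 5): e=[10,0,10] → .  [on edge]
  covered (2 px):
    . . X . . . . . .
    . X . . . . . . .
    . . . . . . . . .
    . . . . . . . . .
    . . . . . . . . .
    . . . . . . . . .
    . . . . . . . . .
    . . . . . . . . .

Final: [[2,0],[1,1]]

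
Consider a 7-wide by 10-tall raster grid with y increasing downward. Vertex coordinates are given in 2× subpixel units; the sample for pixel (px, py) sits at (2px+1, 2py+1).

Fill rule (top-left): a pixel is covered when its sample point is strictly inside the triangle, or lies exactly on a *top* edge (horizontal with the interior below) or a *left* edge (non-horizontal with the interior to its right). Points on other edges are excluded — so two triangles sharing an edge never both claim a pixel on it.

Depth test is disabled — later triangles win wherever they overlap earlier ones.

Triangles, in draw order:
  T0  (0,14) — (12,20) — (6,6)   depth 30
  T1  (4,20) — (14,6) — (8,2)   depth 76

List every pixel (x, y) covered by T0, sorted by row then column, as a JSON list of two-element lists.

T0:
  2·area = 132  (B↔C swapped to make it positive)
  edge (0, 14)→(6, 6): d=(6,-8) top-left  bias=+0
  edge (6, 6)→(12, 20): d=(6,14) right/bottom  bias=-1
  edge (12, 20)→(0, 14): d=(-12,-6) top-left  bias=+0
    (2,4)@(5, 9): e=[10,32,90] → X
    (3,4)@(7, 9): e=[26,4,102] → X
    (4,4)@(9, 9): e=[42,-24,114] → .
    (1,5)@(3, 11): e=[6,72,54] → X
    (4,5)@(9, 11): e=[54,-12,90] → .
    (0,6)@(1, 13): e=[2,112,18] → X
    (4,6)@(9, 13): e=[66,0,66] → .  [on edge]
    (0,7)@(1, 15): e=[14,124,-6] → .
    (1,7)@(3, 15): e=[30,96,6] → X
    (4,7)@(9, 15): e=[78,12,42] → X
    (5,7)@(11, 15): e=[94,-16,54] → .
    (1,8)@(3, 17): e=[42,108,-18] → .
  covered (16 px):
    . . . . . . .
    . . . . . . .
    . . . . . . .
    . . . . . . .
    . . X X . . .
    . X X X . . .
    X X X X . . .
    . X X X X . .
    . . . X X . .
    . . . . . X .
T1:
  2·area = 124  (B↔C swapped to make it positive)
  edge (4, 20)→(8, 2): d=(4,-18) top-left  bias=+0
  edge (8, 2)→(14, 6): d=(6,4) right/bottom  bias=-1
  edge (14, 6)→(4, 20): d=(-10,14) right/bottom  bias=-1
    (4,1)@(9, 3): e=[22,2,100] → X
    (5,1)@(11, 3): e=[58,-6,72] → .
    (4,2)@(9, 5): e=[30,14,80] → X
    (5,2)@(11, 5): e=[66,6,52] → X
    (6,2)@(13, 5): e=[102,-2,24] → .
    (3,3)@(7, 7): e=[2,34,88] → X
    (6,3)@(13, 7): e=[110,10,4] → X
    (3,4)@(7, 9): e=[10,46,68] → X
    (6,4)@(13, 9): e=[118,22,-16] → .
    (3,5)@(7, 11): e=[18,58,48] → X
    (5,5)@(11, 11): e=[90,42,-8] → .
    (3,6)@(7, 13): e=[26,70,28] → X
    (4,6)@(9, 13): e=[62,62,0] → .  [on edge]
  covered (15 px):
    . . . . . . .
    . . . . X . .
    . . . . X X .
    . . . X X X X
    . . . X X X .
    . . . X X . .
    . . . X . . .
    . . . X . . .
    . . X . . . .
    . . . . . . .

Result: [[2,4],[3,4],[1,5],[2,5],[3,5],[0,6],[1,6],[2,6],[3,6],[1,7],[2,7],[3,7],[4,7],[3,8],[4,8],[5,9]]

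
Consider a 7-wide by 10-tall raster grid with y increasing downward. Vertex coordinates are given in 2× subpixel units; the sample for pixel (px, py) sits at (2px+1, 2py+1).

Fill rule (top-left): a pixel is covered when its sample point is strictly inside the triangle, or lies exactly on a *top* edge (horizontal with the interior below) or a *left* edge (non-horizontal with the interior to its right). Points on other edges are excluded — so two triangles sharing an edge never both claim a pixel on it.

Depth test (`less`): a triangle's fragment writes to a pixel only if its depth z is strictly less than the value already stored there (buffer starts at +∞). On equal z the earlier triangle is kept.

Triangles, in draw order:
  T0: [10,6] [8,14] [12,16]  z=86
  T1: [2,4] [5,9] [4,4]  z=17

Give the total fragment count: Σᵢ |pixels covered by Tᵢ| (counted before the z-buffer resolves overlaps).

T0:
  2·area = 36  (B↔C swapped to make it positive)
  edge (10, 6)→(12, 16): d=(2,10) right/bottom  bias=-1
  edge (12, 16)→(8, 14): d=(-4,-2) top-left  bias=+0
  edge (8, 14)→(10, 6): d=(2,-8) top-left  bias=+0
    (4,0)@(9, 1): e=[0,54,-18] → .  [on edge]
    (4,5)@(9, 11): e=[20,14,2] → X
    (5,5)@(11, 11): e=[0,18,18] → .  [on edge]
    (4,6)@(9, 13): e=[24,6,6] → X
    (5,6)@(11, 13): e=[4,10,22] → X
    (6,6)@(13, 13): e=[-16,14,38] → .
    (4,7)@(9, 15): e=[28,-2,10] → .
    (5,7)@(11, 15): e=[8,2,26] → X
    (6,7)@(13, 15): e=[-12,6,42] → .
    (5,8)@(11, 17): e=[12,-6,30] → .
  covered (4 px):
    . . . . . . .
    . . . . . . .
    . . . . . . .
    . . . . . . .
    . . . . . . .
    . . . . X . .
    . . . . X X .
    . . . . . X .
    . . . . . . .
    . . . . . . .
T1:
  2·area = 10  (B↔C swapped to make it positive)
  edge (2, 4)→(4, 4): d=(2,0) top-left  bias=+0
  edge (4, 4)→(5, 9): d=(1,5) right/bottom  bias=-1
  edge (5, 9)→(2, 4): d=(-3,-5) top-left  bias=+0
    (1,2)@(3, 5): e=[2,6,2] → X
    (2,2)@(5, 5): e=[2,-4,12] → .
    (1,3)@(3, 7): e=[6,8,-4] → .
    (2,4)@(5, 9): e=[10,0,0] → .  [on edge]
    (3,9)@(7, 19): e=[30,0,-20] → .  [on edge]
    (5,9)@(11, 19): e=[30,-20,0] → .  [on edge]
  covered (1 px):
    . . . . . . .
    . . . . . . .
    . X . . . . .
    . . . . . . .
    . . . . . . .
    . . . . . . .
    . . . . . . .
    . . . . . . .
    . . . . . . .
    . . . . . . .

Final: 5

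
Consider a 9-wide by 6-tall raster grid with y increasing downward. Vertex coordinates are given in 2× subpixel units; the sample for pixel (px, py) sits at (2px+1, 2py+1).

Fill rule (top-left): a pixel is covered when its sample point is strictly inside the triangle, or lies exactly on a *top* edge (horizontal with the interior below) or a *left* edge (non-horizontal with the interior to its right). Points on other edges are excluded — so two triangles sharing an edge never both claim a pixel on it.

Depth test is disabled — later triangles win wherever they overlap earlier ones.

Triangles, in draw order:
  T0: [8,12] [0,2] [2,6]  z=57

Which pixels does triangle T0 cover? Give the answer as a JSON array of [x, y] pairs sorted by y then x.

T0:
  2·area = 12  (B↔C swapped to make it positive)
  edge (8, 12)→(2, 6): d=(-6,-6) top-left  bias=+0
  edge (2, 6)→(0, 2): d=(-2,-4) top-left  bias=+0
  edge (0, 2)→(8, 12): d=(8,10) right/bottom  bias=-1
    (0,2)@(1, 5): e=[0,-2,14] → ·  [on edge]
    (1,3)@(3, 7): e=[0,2,10] → █  [on edge]
    (2,3)@(5, 7): e=[12,10,-10] → ·
    (1,4)@(3, 9): e=[-12,-2,26] → ·
    (2,4)@(5, 9): e=[0,6,6] → █  [on edge]
    (3,4)@(7, 9): e=[12,14,-14] → ·
    (2,5)@(5, 11): e=[-12,2,22] → ·
    (3,5)@(7, 11): e=[0,10,2] → █  [on edge]
    (4,5)@(9, 11): e=[12,18,-18] → ·
  covered (3 px):
    · · · · · · · · ·
    · · · · · · · · ·
    · · · · · · · · ·
    · █ · · · · · · ·
    · · █ · · · · · ·
    · · · █ · · · · ·

Result: [[1,3],[2,4],[3,5]]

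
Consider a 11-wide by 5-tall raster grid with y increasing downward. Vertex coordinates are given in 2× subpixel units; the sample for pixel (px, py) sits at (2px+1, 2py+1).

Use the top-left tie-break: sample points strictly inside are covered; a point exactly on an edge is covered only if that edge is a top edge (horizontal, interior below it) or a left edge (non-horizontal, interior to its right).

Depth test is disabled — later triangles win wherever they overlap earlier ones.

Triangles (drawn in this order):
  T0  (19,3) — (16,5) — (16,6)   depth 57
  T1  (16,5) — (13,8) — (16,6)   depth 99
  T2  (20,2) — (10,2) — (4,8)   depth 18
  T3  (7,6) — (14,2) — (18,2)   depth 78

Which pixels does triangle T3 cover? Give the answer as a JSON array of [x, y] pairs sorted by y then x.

T0:
  2·area = 3  (B↔C swapped to make it positive)
  edge (19, 3)→(16, 6): d=(-3,3) right/bottom  bias=-1
  edge (16, 6)→(16, 5): d=(0,-1) top-left  bias=+0
  edge (16, 5)→(19, 3): d=(3,-2) top-left  bias=+0
    (10,0)@(21, 1): e=[0,5,-2] → ·  [on edge]
    (9,1)@(19, 3): e=[0,3,0] → ·  [on edge]
    (8,2)@(17, 5): e=[0,1,2] → ·  [on edge]
    (6,3)@(13, 7): e=[6,-3,0] → ·  [on edge]
    (7,3)@(15, 7): e=[0,-1,4] → ·  [on edge]
    (6,4)@(13, 9): e=[0,-3,6] → ·  [on edge]
  covered (0 px):
    · · · · · · · · · · ·
    · · · · · · · · · · ·
    · · · · · · · · · · ·
    · · · · · · · · · · ·
    · · · · · · · · · · ·
T1:
  2·area = 3  (B↔C swapped to make it positive)
  edge (16, 5)→(16, 6): d=(0,1) right/bottom  bias=-1
  edge (16, 6)→(13, 8): d=(-3,2) right/bottom  bias=-1
  edge (13, 8)→(16, 5): d=(3,-3) top-left  bias=+0
  covered (0 px):
    · · · · · · · · · · ·
    · · · · · · · · · · ·
    · · · · · · · · · · ·
    · · · · · · · · · · ·
    · · · · · · · · · · ·
T2:
  2·area = 60  (B↔C swapped to make it positive)
  edge (20, 2)→(4, 8): d=(-16,6) right/bottom  bias=-1
  edge (4, 8)→(10, 2): d=(6,-6) top-left  bias=+0
  edge (10, 2)→(20, 2): d=(10,0) top-left  bias=+0
    (5,0)@(11, 1): e=[70,0,-10] → ·  [on edge]
    (4,1)@(9, 3): e=[50,0,10] → █  [on edge]
    (5,1)@(11, 3): e=[38,12,10] → █
    (6,1)@(13, 3): e=[26,24,10] → █
    (7,1)@(15, 3): e=[14,36,10] → █
    (8,1)@(17, 3): e=[2,48,10] → █
    (9,1)@(19, 3): e=[-10,60,10] → ·
    (3,2)@(7, 5): e=[30,0,30] → █  [on edge]
    (6,2)@(13, 5): e=[-6,36,30] → ·
    (7,2)@(15, 5): e=[-18,48,30] → ·
    (8,2)@(17, 5): e=[-30,60,30] → ·
    (2,3)@(5, 7): e=[10,0,50] → █  [on edge]
    (1,4)@(3, 9): e=[-10,0,70] → ·  [on edge]
  covered (9 px):
    · · · · · · · · · · ·
    · · · · █ █ █ █ █ · ·
    · · · █ █ █ · · · · ·
    · · █ · · · · · · · ·
    · · · · · · · · · · ·
T3:
  2·area = 16
  edge (7, 6)→(14, 2): d=(7,-4) top-left  bias=+0
  edge (14, 2)→(18, 2): d=(4,0) top-left  bias=+0
  edge (18, 2)→(7, 6): d=(-11,4) right/bottom  bias=-1
    (6,1)@(13, 3): e=[3,4,9] → █
    (7,1)@(15, 3): e=[11,4,1] → █
    (8,1)@(17, 3): e=[19,4,-7] → ·
    (4,2)@(9, 5): e=[1,12,3] → █
    (5,2)@(11, 5): e=[9,12,-5] → ·
    (6,2)@(13, 5): e=[17,12,-13] → ·
    (7,2)@(15, 5): e=[25,12,-21] → ·
    (4,3)@(9, 7): e=[15,20,-19] → ·
  covered (3 px):
    · · · · · · · · · · ·
    · · · · · · █ █ · · ·
    · · · · █ · · · · · ·
    · · · · · · · · · · ·
    · · · · · · · · · · ·

Result: [[6,1],[7,1],[4,2]]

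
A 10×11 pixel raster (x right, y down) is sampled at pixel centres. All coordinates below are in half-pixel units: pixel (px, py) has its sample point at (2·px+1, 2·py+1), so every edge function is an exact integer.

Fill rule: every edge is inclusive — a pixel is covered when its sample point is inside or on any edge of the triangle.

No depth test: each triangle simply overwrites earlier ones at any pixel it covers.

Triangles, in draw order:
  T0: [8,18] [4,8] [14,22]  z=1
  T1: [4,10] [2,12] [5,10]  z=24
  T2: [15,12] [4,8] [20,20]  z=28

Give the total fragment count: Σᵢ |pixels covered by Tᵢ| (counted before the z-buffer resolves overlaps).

T0:
  2·area = 44
  edge (8, 18)→(4, 8): d=(-4,-10) inclusive
  edge (4, 8)→(14, 22): d=(10,14) inclusive
  edge (14, 22)→(8, 18): d=(-6,-4) inclusive
    (3,6)@(7, 13): e=[10,8,26] → █
    (4,6)@(9, 13): e=[30,-20,34] → ·
    (3,7)@(7, 15): e=[2,28,14] → █
    (4,7)@(9, 15): e=[22,0,22] → █  [on edge]
    (5,7)@(11, 15): e=[42,-28,30] → ·
    (3,8)@(7, 17): e=[-6,48,2] → ·
    (4,8)@(9, 17): e=[14,20,10] → █
    (5,8)@(11, 17): e=[34,-8,18] → ·
    (4,9)@(9, 19): e=[6,40,-2] → ·
    (5,9)@(11, 19): e=[26,12,6] → █
    (6,9)@(13, 19): e=[46,-16,14] → ·
    (5,10)@(11, 21): e=[18,32,-6] → ·
  covered (6 px):
    · · · · · · · · · ·
    · · · · · · · · · ·
    · · · · · · · · · ·
    · · · · · · · · · ·
    · · · · · · · · · ·
    · · · · · · · · · ·
    · · · █ · · · · · ·
    · · · █ █ · · · · ·
    · · · · █ · · · · ·
    · · · · · █ · · · ·
    · · · · · · █ · · ·
T1:
  2·area = 2  (B↔C swapped to make it positive)
  edge (4, 10)→(5, 10): d=(1,0) inclusive
  edge (5, 10)→(2, 12): d=(-3,2) inclusive
  edge (2, 12)→(4, 10): d=(2,-2) inclusive
    (6,0)@(13, 1): e=[-9,11,0] → ·  [on edge]
    (5,1)@(11, 3): e=[-7,9,0] → ·  [on edge]
    (4,2)@(9, 5): e=[-5,7,0] → ·  [on edge]
    (3,3)@(7, 7): e=[-3,5,0] → ·  [on edge]
    (2,4)@(5, 9): e=[-1,3,0] → ·  [on edge]
    (1,5)@(3, 11): e=[1,1,0] → █  [on edge]
    (2,5)@(5, 11): e=[1,-3,4] → ·
    (0,6)@(1, 13): e=[3,-1,0] → ·  [on edge]
    (1,6)@(3, 13): e=[3,-5,4] → ·
  covered (1 px):
    · · · · · · · · · ·
    · · · · · · · · · ·
    · · · · · · · · · ·
    · · · · · · · · · ·
    · · · · · · · · · ·
    · █ · · · · · · · ·
    · · · · · · · · · ·
    · · · · · · · · · ·
    · · · · · · · · · ·
    · · · · · · · · · ·
    · · · · · · · · · ·
T2:
  2·area = 68  (B↔C swapped to make it positive)
  edge (15, 12)→(20, 20): d=(5,8) inclusive
  edge (20, 20)→(4, 8): d=(-16,-12) inclusive
  edge (4, 8)→(15, 12): d=(11,4) inclusive
    (4,5)@(9, 11): e=[43,12,13] → █
    (5,5)@(11, 11): e=[27,36,5] → █
    (6,5)@(13, 11): e=[11,60,-3] → ·
    (4,6)@(9, 13): e=[53,-20,35] → ·
    (5,6)@(11, 13): e=[37,4,27] → █
    (6,6)@(13, 13): e=[21,28,19] → █
    (7,6)@(15, 13): e=[5,52,11] → █
    (8,6)@(17, 13): e=[-11,76,3] → ·
    (5,7)@(11, 15): e=[47,-28,49] → ·
    (6,7)@(13, 15): e=[31,-4,41] → ·
    (7,7)@(15, 15): e=[15,20,33] → █
    (8,7)@(17, 15): e=[-1,44,25] → ·
  covered (8 px):
    · · · · · · · · · ·
    · · · · · · · · · ·
    · · · · · · · · · ·
    · · · · · · · · · ·
    · · · · · · · · · ·
    · · · · █ █ · · · ·
    · · · · · █ █ █ · ·
    · · · · · · · █ · ·
    · · · · · · · · █ ·
    · · · · · · · · · █
    · · · · · · · · · ·

Final: 15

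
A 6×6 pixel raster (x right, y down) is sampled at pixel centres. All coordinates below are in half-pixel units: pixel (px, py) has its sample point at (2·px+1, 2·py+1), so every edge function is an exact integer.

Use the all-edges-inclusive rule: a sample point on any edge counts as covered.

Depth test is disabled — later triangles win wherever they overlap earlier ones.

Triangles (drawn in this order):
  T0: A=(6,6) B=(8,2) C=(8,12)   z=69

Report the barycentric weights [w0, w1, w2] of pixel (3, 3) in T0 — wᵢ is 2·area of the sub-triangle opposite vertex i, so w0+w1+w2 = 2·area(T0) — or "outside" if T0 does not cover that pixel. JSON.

T0:
  2·area = 20
  edge (6, 6)→(8, 2): d=(2,-4) inclusive
  edge (8, 2)→(8, 12): d=(0,10) inclusive
  edge (8, 12)→(6, 6): d=(-2,-6) inclusive
    (2,1)@(5, 3): e=[-10,30,0] → ·  [on edge]
    (3,2)@(7, 5): e=[2,10,8] → █
    (4,2)@(9, 5): e=[10,-10,20] → ·
    (3,3)@(7, 7): e=[6,10,4] → █
    (4,3)@(9, 7): e=[14,-10,16] → ·
    (3,4)@(7, 9): e=[10,10,0] → █  [on edge]
    (4,4)@(9, 9): e=[18,-10,12] → ·
    (3,5)@(7, 11): e=[14,10,-4] → ·
  covered (3 px):
    · · · · · ·
    · · · · · ·
    · · · █ · ·
    · · · █ · ·
    · · · █ · ·
    · · · · · ·

Final: [10,4,6]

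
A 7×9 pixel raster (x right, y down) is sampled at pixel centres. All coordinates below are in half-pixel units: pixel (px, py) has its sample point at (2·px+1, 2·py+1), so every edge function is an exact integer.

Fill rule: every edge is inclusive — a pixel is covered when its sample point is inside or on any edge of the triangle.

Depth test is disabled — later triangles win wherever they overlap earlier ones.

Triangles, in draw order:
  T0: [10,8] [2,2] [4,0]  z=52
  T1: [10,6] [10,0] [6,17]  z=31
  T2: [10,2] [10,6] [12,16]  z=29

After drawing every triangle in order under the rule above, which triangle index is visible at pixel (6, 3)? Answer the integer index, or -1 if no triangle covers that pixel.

T0:
  2·area = 28
  edge (10, 8)→(2, 2): d=(-8,-6) inclusive
  edge (2, 2)→(4, 0): d=(2,-2) inclusive
  edge (4, 0)→(10, 8): d=(6,8) inclusive
    (1,0)@(3, 1): e=[14,0,14] → █  [on edge]
    (2,0)@(5, 1): e=[26,4,-2] → ·
    (0,1)@(1, 3): e=[-14,0,42] → ·  [on edge]
    (1,1)@(3, 3): e=[-2,4,26] → ·
    (2,1)@(5, 3): e=[10,8,10] → █
    (3,1)@(7, 3): e=[22,12,-6] → ·
    (2,2)@(5, 5): e=[-6,12,22] → ·
    (3,2)@(7, 5): e=[6,16,6] → █
    (4,2)@(9, 5): e=[18,20,-10] → ·
    (3,3)@(7, 7): e=[-10,20,18] → ·
    (4,3)@(9, 7): e=[2,24,2] → █
    (5,3)@(11, 7): e=[14,28,-14] → ·
  covered (4 px):
    · █ · · · · ·
    · · █ · · · ·
    · · · █ · · ·
    · · · · █ · ·
    · · · · · · ·
    · · · · · · ·
    · · · · · · ·
    · · · · · · ·
    · · · · · · ·
T1:
  2·area = 24  (B↔C swapped to make it positive)
  edge (10, 6)→(6, 17): d=(-4,11) inclusive
  edge (6, 17)→(10, 0): d=(4,-17) inclusive
  edge (10, 0)→(10, 6): d=(0,6) inclusive
    (4,2)@(9, 5): e=[15,3,6] → █
    (5,2)@(11, 5): e=[-7,37,-6] → ·
    (4,3)@(9, 7): e=[7,11,6] → █
    (5,3)@(11, 7): e=[-15,45,-6] → ·
    (4,4)@(9, 9): e=[-1,19,6] → ·
    (3,6)@(7, 13): e=[5,1,18] → █
    (4,6)@(9, 13): e=[-17,35,6] → ·
    (3,7)@(7, 15): e=[-3,9,18] → ·
  covered (3 px):
    · · · · · · ·
    · · · · · · ·
    · · · · █ · ·
    · · · · █ · ·
    · · · · · · ·
    · · · · · · ·
    · · · █ · · ·
    · · · · · · ·
    · · · · · · ·
T2:
  2·area = 8  (B↔C swapped to make it positive)
  edge (10, 2)→(12, 16): d=(2,14) inclusive
  edge (12, 16)→(10, 6): d=(-2,-10) inclusive
  edge (10, 6)→(10, 2): d=(0,-4) inclusive
    (4,0)@(9, 1): e=[12,0,-4] → ·  [on edge]
    (5,4)@(11, 9): e=[0,4,4] → █  [on edge]
    (6,4)@(13, 9): e=[-28,24,12] → ·
    (5,5)@(11, 11): e=[4,0,4] → █  [on edge]
    (6,5)@(13, 11): e=[-24,20,12] → ·
    (5,6)@(11, 13): e=[8,-4,4] → ·
  covered (2 px):
    · · · · · · ·
    · · · · · · ·
    · · · · · · ·
    · · · · · · ·
    · · · · · █ ·
    · · · · · █ ·
    · · · · · · ·
    · · · · · · ·
    · · · · · · ·

Z-buffer (winner per pixel, '.' = empty):
  . 0 . . . . .
  . . 0 . . . .
  . . . 0 1 . .
  . . . . 1 . .
  . . . . . 2 .
  . . . . . 2 .
  . . . 1 . . .
  . . . . . . .
  . . . . . . .

Result: -1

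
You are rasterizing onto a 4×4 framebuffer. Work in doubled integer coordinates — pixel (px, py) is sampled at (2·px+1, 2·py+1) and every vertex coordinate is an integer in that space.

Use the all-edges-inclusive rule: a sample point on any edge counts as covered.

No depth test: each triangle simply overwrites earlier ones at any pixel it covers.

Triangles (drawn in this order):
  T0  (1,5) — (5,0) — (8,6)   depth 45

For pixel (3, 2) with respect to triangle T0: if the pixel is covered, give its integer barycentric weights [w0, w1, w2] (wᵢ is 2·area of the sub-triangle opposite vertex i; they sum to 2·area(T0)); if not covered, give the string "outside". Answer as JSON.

T0:
  2·area = 39
  edge (1, 5)→(5, 0): d=(4,-5) inclusive
  edge (5, 0)→(8, 6): d=(3,6) inclusive
  edge (8, 6)→(1, 5): d=(-7,-1) inclusive
    (2,0)@(5, 1): e=[4,3,32] → #
    (3,0)@(7, 1): e=[14,-9,34] → ·
    (1,1)@(3, 3): e=[2,21,16] → #
    (3,1)@(7, 3): e=[22,-3,20] → ·
    (0,2)@(1, 5): e=[0,39,0] → #  [on edge]
    (3,2)@(7, 5): e=[30,3,6] → #
    (0,3)@(1, 7): e=[8,45,-14] → ·
    (1,3)@(3, 7): e=[18,33,-12] → ·
    (2,3)@(5, 7): e=[28,21,-10] → ·
    (3,3)@(7, 7): e=[38,9,-8] → ·
  covered (7 px):
    · · # ·
    · # # ·
    # # # #
    · · · ·

Result: [3,6,30]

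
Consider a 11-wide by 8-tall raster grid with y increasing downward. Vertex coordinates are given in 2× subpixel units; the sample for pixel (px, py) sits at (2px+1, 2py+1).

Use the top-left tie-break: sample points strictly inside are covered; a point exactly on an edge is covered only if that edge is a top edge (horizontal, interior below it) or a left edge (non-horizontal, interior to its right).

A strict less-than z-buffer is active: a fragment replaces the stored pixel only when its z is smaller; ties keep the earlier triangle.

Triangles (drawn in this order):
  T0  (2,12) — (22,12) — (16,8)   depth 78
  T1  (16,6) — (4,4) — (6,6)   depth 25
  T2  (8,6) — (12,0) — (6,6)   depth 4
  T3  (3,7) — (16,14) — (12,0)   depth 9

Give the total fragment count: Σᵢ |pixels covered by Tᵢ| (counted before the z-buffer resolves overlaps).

T0:
  2·area = 80  (B↔C swapped to make it positive)
  edge (2, 12)→(16, 8): d=(14,-4) top-left  bias=+0
  edge (16, 8)→(22, 12): d=(6,4) right/bottom  bias=-1
  edge (22, 12)→(2, 12): d=(-20,0) right/bottom  bias=-1
    (6,4)@(13, 9): e=[2,18,60] → X
    (7,4)@(15, 9): e=[10,10,60] → X
    (8,4)@(17, 9): e=[18,2,60] → X
    (9,4)@(19, 9): e=[26,-6,60] → .
    (3,5)@(7, 11): e=[6,54,20] → X
    (4,5)@(9, 11): e=[14,46,20] → X
    (5,5)@(11, 11): e=[22,38,20] → X
    (9,5)@(19, 11): e=[54,6,20] → X
    (10,5)@(21, 11): e=[62,-2,20] → .
    (3,6)@(7, 13): e=[34,66,-20] → .
    (4,6)@(9, 13): e=[42,58,-20] → .
    (5,6)@(11, 13): e=[50,50,-20] → .
  covered (10 px):
    . . . . . . . . . . .
    . . . . . . . . . . .
    . . . . . . . . . . .
    . . . . . . . . . . .
    . . . . . . X X X . .
    . . . X X X X X X X .
    . . . . . . . . . . .
    . . . . . . . . . . .
T1:
  2·area = 20  (B↔C swapped to make it positive)
  edge (16, 6)→(6, 6): d=(-10,0) right/bottom  bias=-1
  edge (6, 6)→(4, 4): d=(-2,-2) top-left  bias=+0
  edge (4, 4)→(16, 6): d=(12,2) right/bottom  bias=-1
    (0,0)@(1, 1): e=[50,0,-30] → .  [on edge]
    (1,1)@(3, 3): e=[30,0,-10] → .  [on edge]
    (2,2)@(5, 5): e=[10,0,10] → X  [on edge]
    (3,2)@(7, 5): e=[10,4,6] → X
    (4,2)@(9, 5): e=[10,8,2] → X
    (5,2)@(11, 5): e=[10,12,-2] → .
    (2,3)@(5, 7): e=[-10,-4,34] → .
    (3,3)@(7, 7): e=[-10,0,30] → .  [on edge]
    (4,3)@(9, 7): e=[-10,4,26] → .
    (4,4)@(9, 9): e=[-30,0,50] → .  [on edge]
    (5,5)@(11, 11): e=[-50,0,70] → .  [on edge]
    (6,6)@(13, 13): e=[-70,0,90] → .  [on edge]
    (7,7)@(15, 15): e=[-90,0,110] → .  [on edge]
  covered (3 px):
    . . . . . . . . . . .
    . . . . . . . . . . .
    . . X X X . . . . . .
    . . . . . . . . . . .
    . . . . . . . . . . .
    . . . . . . . . . . .
    . . . . . . . . . . .
    . . . . . . . . . . .
T2:
  2·area = 12  (B↔C swapped to make it positive)
  edge (8, 6)→(6, 6): d=(-2,0) right/bottom  bias=-1
  edge (6, 6)→(12, 0): d=(6,-6) top-left  bias=+0
  edge (12, 0)→(8, 6): d=(-4,6) right/bottom  bias=-1
    (5,0)@(11, 1): e=[10,0,2] → X  [on edge]
    (6,0)@(13, 1): e=[10,12,-10] → .
    (4,1)@(9, 3): e=[6,0,6] → X  [on edge]
    (5,1)@(11, 3): e=[6,12,-6] → .
    (3,2)@(7, 5): e=[2,0,10] → X  [on edge]
    (4,2)@(9, 5): e=[2,12,-2] → .
    (2,3)@(5, 7): e=[-2,0,14] → .  [on edge]
    (3,3)@(7, 7): e=[-2,12,2] → .
    (1,4)@(3, 9): e=[-6,0,18] → .  [on edge]
    (0,5)@(1, 11): e=[-10,0,22] → .  [on edge]
  covered (3 px):
    . . . . . X . . . . .
    . . . . X . . . . . .
    . . . X . . . . . . .
    . . . . . . . . . . .
    . . . . . . . . . . .
    . . . . . . . . . . .
    . . . . . . . . . . .
    . . . . . . . . . . .
T3:
  2·area = 154  (B↔C swapped to make it positive)
  edge (3, 7)→(12, 0): d=(9,-7) top-left  bias=+0
  edge (12, 0)→(16, 14): d=(4,14) right/bottom  bias=-1
  edge (16, 14)→(3, 7): d=(-13,-7) top-left  bias=+0
    (5,0)@(11, 1): e=[2,18,134] → X
    (6,0)@(13, 1): e=[16,-10,148] → .
    (4,1)@(9, 3): e=[6,54,94] → X
    (6,1)@(13, 3): e=[34,-2,122] → .
    (3,2)@(7, 5): e=[10,90,54] → X
    (6,2)@(13, 5): e=[52,6,96] → X
    (7,2)@(15, 5): e=[66,-22,110] → .
    (1,3)@(3, 7): e=[0,154,0] → X  [on edge]
    (2,3)@(5, 7): e=[14,126,14] → X
    (7,3)@(15, 7): e=[84,-14,84] → .
    (1,4)@(3, 9): e=[18,162,-26] → .
    (2,4)@(5, 9): e=[32,134,-12] → .
  covered (21 px):
    . . . . . X . . . . .
    . . . . X X . . . . .
    . . . X X X X . . . .
    . X X X X X X . . . .
    . . . X X X X . . . .
    . . . . . X X X . . .
    . . . . . . . X . . .
    . . . . . . . . . . .

Result: 37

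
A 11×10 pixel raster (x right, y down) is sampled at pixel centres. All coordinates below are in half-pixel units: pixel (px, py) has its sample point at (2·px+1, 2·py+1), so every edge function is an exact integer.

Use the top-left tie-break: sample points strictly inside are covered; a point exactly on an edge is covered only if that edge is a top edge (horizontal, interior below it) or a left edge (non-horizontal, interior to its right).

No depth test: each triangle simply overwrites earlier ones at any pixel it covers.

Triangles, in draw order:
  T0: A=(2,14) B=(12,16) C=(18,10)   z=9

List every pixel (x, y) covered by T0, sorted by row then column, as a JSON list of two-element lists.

T0:
  2·area = 72  (B↔C swapped to make it positive)
  edge (2, 14)→(18, 10): d=(16,-4) top-left  bias=+0
  edge (18, 10)→(12, 16): d=(-6,6) right/bottom  bias=-1
  edge (12, 16)→(2, 14): d=(-10,-2) top-left  bias=+0
    (10,3)@(21, 7): e=[-36,0,108] → ·  [on edge]
    (9,4)@(19, 9): e=[-12,0,84] → ·  [on edge]
    (7,5)@(15, 11): e=[4,12,56] → #
    (8,5)@(17, 11): e=[12,0,60] → ·  [on edge]
    (3,6)@(7, 13): e=[4,48,20] → #
    (4,6)@(9, 13): e=[12,36,24] → #
    (5,6)@(11, 13): e=[20,24,28] → #
    (6,6)@(13, 13): e=[28,12,32] → #
    (7,6)@(15, 13): e=[36,0,36] → ·  [on edge]
    (3,7)@(7, 15): e=[36,36,0] → #  [on edge]
    (6,7)@(13, 15): e=[60,0,12] → ·  [on edge]
    (3,8)@(7, 17): e=[68,24,-20] → ·
    (5,8)@(11, 17): e=[84,0,-12] → ·  [on edge]
    (8,8)@(17, 17): e=[108,-36,0] → ·  [on edge]
    (4,9)@(9, 19): e=[108,0,-36] → ·  [on edge]
  covered (8 px):
    · · · · · · · · · · ·
    · · · · · · · · · · ·
    · · · · · · · · · · ·
    · · · · · · · · · · ·
    · · · · · · · · · · ·
    · · · · · · · # · · ·
    · · · # # # # · · · ·
    · · · # # # · · · · ·
    · · · · · · · · · · ·
    · · · · · · · · · · ·

Final: [[7,5],[3,6],[4,6],[5,6],[6,6],[3,7],[4,7],[5,7]]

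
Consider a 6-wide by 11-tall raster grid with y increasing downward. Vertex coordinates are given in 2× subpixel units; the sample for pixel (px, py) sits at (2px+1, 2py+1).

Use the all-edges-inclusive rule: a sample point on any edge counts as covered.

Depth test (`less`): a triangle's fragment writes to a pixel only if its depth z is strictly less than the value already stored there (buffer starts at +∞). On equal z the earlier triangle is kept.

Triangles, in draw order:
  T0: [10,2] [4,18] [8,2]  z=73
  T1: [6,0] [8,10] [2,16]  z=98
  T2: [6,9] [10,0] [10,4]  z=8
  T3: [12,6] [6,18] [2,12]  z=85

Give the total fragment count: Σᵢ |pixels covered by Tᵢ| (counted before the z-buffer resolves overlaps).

T0:
  2·area = 32
  edge (10, 2)→(4, 18): d=(-6,16) inclusive
  edge (4, 18)→(8, 2): d=(4,-16) inclusive
  edge (8, 2)→(10, 2): d=(2,0) inclusive
    (4,1)@(9, 3): e=[10,20,2] → #
    (5,1)@(11, 3): e=[-22,52,2] → ·
    (4,2)@(9, 5): e=[-2,28,6] → ·
    (3,3)@(7, 7): e=[18,4,10] → #
    (4,3)@(9, 7): e=[-14,36,10] → ·
    (3,4)@(7, 9): e=[6,12,14] → #
    (4,4)@(9, 9): e=[-26,44,14] → ·
    (3,5)@(7, 11): e=[-6,20,18] → ·
    (2,7)@(5, 15): e=[2,4,26] → #
    (3,7)@(7, 15): e=[-30,36,26] → ·
    (2,8)@(5, 17): e=[-10,12,30] → ·
  covered (4 px):
    · · · · · ·
    · · · · # ·
    · · · · · ·
    · · · # · ·
    · · · # · ·
    · · · · · ·
    · · · · · ·
    · · # · · ·
    · · · · · ·
    · · · · · ·
    · · · · · ·
T1:
  2·area = 72
  edge (6, 0)→(8, 10): d=(2,10) inclusive
  edge (8, 10)→(2, 16): d=(-6,6) inclusive
  edge (2, 16)→(6, 0): d=(4,-16) inclusive
    (2,2)@(5, 5): e=[20,48,4] → #
    (3,2)@(7, 5): e=[0,36,36] → #  [on edge]
    (4,2)@(9, 5): e=[-20,24,68] → ·
    (2,3)@(5, 7): e=[24,36,12] → #
    (4,3)@(9, 7): e=[-16,12,76] → ·
    (5,3)@(11, 7): e=[-36,0,108] → ·  [on edge]
    (2,4)@(5, 9): e=[28,24,20] → #
    (4,4)@(9, 9): e=[-12,0,84] → ·  [on edge]
    (2,5)@(5, 11): e=[32,12,28] → #
    (3,5)@(7, 11): e=[12,0,60] → #  [on edge]
    (4,5)@(9, 11): e=[-8,-12,92] → ·
    (1,6)@(3, 13): e=[56,12,4] → #
    (2,6)@(5, 13): e=[36,0,36] → #  [on edge]
    (1,7)@(3, 15): e=[60,0,12] → #  [on edge]
    (4,7)@(9, 15): e=[0,-36,108] → ·  [on edge]
    (0,8)@(1, 17): e=[84,0,-12] → ·  [on edge]
  covered (11 px):
    · · · · · ·
    · · · · · ·
    · · # # · ·
    · · # # · ·
    · · # # · ·
    · · # # · ·
    · # # · · ·
    · # · · · ·
    · · · · · ·
    · · · · · ·
    · · · · · ·
T2:
  2·area = 16
  edge (6, 9)→(10, 0): d=(4,-9) inclusive
  edge (10, 0)→(10, 4): d=(0,4) inclusive
  edge (10, 4)→(6, 9): d=(-4,5) inclusive
    (4,1)@(9, 3): e=[3,4,9] → #
    (5,1)@(11, 3): e=[21,-4,-1] → ·
    (4,2)@(9, 5): e=[11,4,1] → #
    (5,2)@(11, 5): e=[29,-4,-9] → ·
    (3,3)@(7, 7): e=[1,12,3] → #
    (4,3)@(9, 7): e=[19,4,-7] → ·
    (3,4)@(7, 9): e=[9,12,-5] → ·
  covered (3 px):
    · · · · · ·
    · · · · # ·
    · · · · # ·
    · · · # · ·
    · · · · · ·
    · · · · · ·
    · · · · · ·
    · · · · · ·
    · · · · · ·
    · · · · · ·
    · · · · · ·
T3:
  2·area = 84
  edge (12, 6)→(6, 18): d=(-6,12) inclusive
  edge (6, 18)→(2, 12): d=(-4,-6) inclusive
  edge (2, 12)→(12, 6): d=(10,-6) inclusive
    (5,3)@(11, 7): e=[6,74,4] → #
    (3,4)@(7, 9): e=[42,42,0] → #  [on edge]
    (4,4)@(9, 9): e=[18,54,12] → #
    (5,4)@(11, 9): e=[-6,66,24] → ·
    (2,5)@(5, 11): e=[54,22,8] → #
    (5,5)@(11, 11): e=[-18,58,44] → ·
    (1,6)@(3, 13): e=[66,2,16] → #
    (4,6)@(9, 13): e=[-6,38,52] → ·
    (1,7)@(3, 15): e=[54,-6,36] → ·
    (2,7)@(5, 15): e=[30,6,48] → #
    (4,7)@(9, 15): e=[-18,30,72] → ·
    (2,8)@(5, 17): e=[18,-2,68] → ·
  covered (11 px):
    · · · · · ·
    · · · · · ·
    · · · · · ·
    · · · · · #
    · · · # # ·
    · · # # # ·
    · # # # · ·
    · · # # · ·
    · · · · · ·
    · · · · · ·
    · · · · · ·

Final: 29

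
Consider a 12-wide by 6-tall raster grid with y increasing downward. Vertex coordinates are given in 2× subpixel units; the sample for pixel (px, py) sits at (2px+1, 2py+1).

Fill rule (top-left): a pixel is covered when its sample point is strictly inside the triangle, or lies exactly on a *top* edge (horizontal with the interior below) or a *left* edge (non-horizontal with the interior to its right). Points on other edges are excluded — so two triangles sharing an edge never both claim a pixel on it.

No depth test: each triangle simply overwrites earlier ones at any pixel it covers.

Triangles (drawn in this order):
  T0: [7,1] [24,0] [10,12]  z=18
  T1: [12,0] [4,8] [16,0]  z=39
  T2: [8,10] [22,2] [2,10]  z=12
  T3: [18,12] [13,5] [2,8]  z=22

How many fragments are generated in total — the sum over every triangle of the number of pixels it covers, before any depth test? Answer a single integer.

T0:
  2·area = 190
  edge (7, 1)→(24, 0): d=(17,-1) top-left  bias=+0
  edge (24, 0)→(10, 12): d=(-14,12) right/bottom  bias=-1
  edge (10, 12)→(7, 1): d=(-3,-11) top-left  bias=+0
    (3,0)@(7, 1): e=[0,190,0] → #  [on edge]
    (4,0)@(9, 1): e=[2,166,22] → #
    (5,0)@(11, 1): e=[4,142,44] → #
    (6,0)@(13, 1): e=[6,118,66] → #
    (7,0)@(15, 1): e=[8,94,88] → #
    (8,0)@(17, 1): e=[10,70,110] → #
    (9,0)@(19, 1): e=[12,46,132] → #
    (10,0)@(21, 1): e=[14,22,154] → #
    (11,0)@(23, 1): e=[16,-2,176] → ·
    (3,1)@(7, 3): e=[34,162,-6] → ·
    (4,1)@(9, 3): e=[36,138,16] → #
    (10,1)@(21, 3): e=[48,-6,148] → ·
  covered (26 px):
    · · · # # # # # # # # ·
    · · · · # # # # # # · ·
    · · · · # # # # # · · ·
    · · · · # # # # · · · ·
    · · · · · # # · · · · ·
    · · · · · # · · · · · ·
T1:
  2·area = 32  (B↔C swapped to make it positive)
  edge (12, 0)→(16, 0): d=(4,0) top-left  bias=+0
  edge (16, 0)→(4, 8): d=(-12,8) right/bottom  bias=-1
  edge (4, 8)→(12, 0): d=(8,-8) top-left  bias=+0
    (5,0)@(11, 1): e=[4,28,0] → #  [on edge]
    (6,0)@(13, 1): e=[4,12,16] → #
    (7,0)@(15, 1): e=[4,-4,32] → ·
    (4,1)@(9, 3): e=[12,20,0] → #  [on edge]
    (6,1)@(13, 3): e=[12,-12,32] → ·
    (3,2)@(7, 5): e=[20,12,0] → #  [on edge]
    (4,2)@(9, 5): e=[20,-4,16] → ·
    (5,2)@(11, 5): e=[20,-20,32] → ·
    (2,3)@(5, 7): e=[28,4,0] → #  [on edge]
    (3,3)@(7, 7): e=[28,-12,16] → ·
    (1,4)@(3, 9): e=[36,-4,0] → ·  [on edge]
    (2,4)@(5, 9): e=[36,-20,16] → ·
    (0,5)@(1, 11): e=[44,-12,0] → ·  [on edge]
  covered (6 px):
    · · · · · # # · · · · ·
    · · · · # # · · · · · ·
    · · · # · · · · · · · ·
    · · # · · · · · · · · ·
    · · · · · · · · · · · ·
    · · · · · · · · · · · ·
T2:
  2·area = 48  (B↔C swapped to make it positive)
  edge (8, 10)→(2, 10): d=(-6,0) right/bottom  bias=-1
  edge (2, 10)→(22, 2): d=(20,-8) top-left  bias=+0
  edge (22, 2)→(8, 10): d=(-14,8) right/bottom  bias=-1
    (7,2)@(15, 5): e=[30,4,14] → #
    (8,2)@(17, 5): e=[30,20,-2] → ·
    (5,3)@(11, 7): e=[18,12,18] → #
    (6,3)@(13, 7): e=[18,28,2] → #
    (7,3)@(15, 7): e=[18,44,-14] → ·
    (2,4)@(5, 9): e=[6,4,38] → #
    (3,4)@(7, 9): e=[6,20,22] → #
    (4,4)@(9, 9): e=[6,36,6] → #
    (5,4)@(11, 9): e=[6,52,-10] → ·
    (6,4)@(13, 9): e=[6,68,-26] → ·
    (2,5)@(5, 11): e=[-6,44,10] → ·
    (3,5)@(7, 11): e=[-6,60,-6] → ·
  covered (6 px):
    · · · · · · · · · · · ·
    · · · · · · · · · · · ·
    · · · · · · · # · · · ·
    · · · · · # # · · · · ·
    · · # # # · · · · · · ·
    · · · · · · · · · · · ·
T3:
  2·area = 92  (B↔C swapped to make it positive)
  edge (18, 12)→(2, 8): d=(-16,-4) top-left  bias=+0
  edge (2, 8)→(13, 5): d=(11,-3) top-left  bias=+0
  edge (13, 5)→(18, 12): d=(5,7) right/bottom  bias=-1
    (6,2)@(13, 5): e=[92,0,0] → ·  [on edge]
    (3,3)@(7, 7): e=[36,4,52] → #
    (4,3)@(9, 7): e=[44,10,38] → #
    (5,3)@(11, 7): e=[52,16,24] → #
    (6,3)@(13, 7): e=[60,22,10] → #
    (7,3)@(15, 7): e=[68,28,-4] → ·
    (3,4)@(7, 9): e=[4,26,62] → #
    (7,4)@(15, 9): e=[36,50,6] → #
    (8,4)@(17, 9): e=[44,56,-8] → ·
    (3,5)@(7, 11): e=[-28,48,72] → ·
    (4,5)@(9, 11): e=[-20,54,58] → ·
    (5,5)@(11, 11): e=[-12,60,44] → ·
  covered (11 px):
    · · · · · · · · · · · ·
    · · · · · · · · · · · ·
    · · · · · · · · · · · ·
    · · · # # # # · · · · ·
    · · · # # # # # · · · ·
    · · · · · · · # # · · ·

Answer: 49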